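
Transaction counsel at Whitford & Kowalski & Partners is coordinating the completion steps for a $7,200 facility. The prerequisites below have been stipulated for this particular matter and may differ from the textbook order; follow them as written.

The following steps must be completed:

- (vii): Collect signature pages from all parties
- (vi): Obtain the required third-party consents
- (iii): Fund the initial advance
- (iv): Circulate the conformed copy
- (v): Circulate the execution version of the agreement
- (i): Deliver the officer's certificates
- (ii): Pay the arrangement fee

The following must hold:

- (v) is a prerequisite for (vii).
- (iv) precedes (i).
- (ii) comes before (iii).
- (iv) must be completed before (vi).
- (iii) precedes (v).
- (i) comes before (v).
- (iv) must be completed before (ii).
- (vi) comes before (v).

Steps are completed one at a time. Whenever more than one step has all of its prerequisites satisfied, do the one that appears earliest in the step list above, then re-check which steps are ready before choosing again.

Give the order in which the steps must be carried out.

(iv) → (vi) → (i) → (ii) → (iii) → (v) → (vii)

(iv) has no prerequisites → (iv) first.
(vi), (i) and (ii) are all available; (vi) is listed earlier → (vi).
(i) and (ii) are both available; (i) is listed earlier → (i).
(ii) needed (iv), now all done → (ii).
(iii) is the only step now ready → (iii).
(v) is the only step now ready → (v).
(vii) is the only step now ready → (vii).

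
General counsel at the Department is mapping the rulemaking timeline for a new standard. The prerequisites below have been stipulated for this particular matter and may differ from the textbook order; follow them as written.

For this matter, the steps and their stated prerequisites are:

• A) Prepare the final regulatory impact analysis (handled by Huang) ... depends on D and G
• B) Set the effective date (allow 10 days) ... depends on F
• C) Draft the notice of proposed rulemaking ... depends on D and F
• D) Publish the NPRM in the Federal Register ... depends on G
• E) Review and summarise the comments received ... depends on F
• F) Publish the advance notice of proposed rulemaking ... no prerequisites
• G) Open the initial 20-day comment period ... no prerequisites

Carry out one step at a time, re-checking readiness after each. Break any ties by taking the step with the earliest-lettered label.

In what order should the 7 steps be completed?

Nothing is required for F and G. F has the earlier label → F first.
B and E now also ready, so the ready set is {B, E, G}; B has the earlier label → B.
Now E and G have their prerequisites met. E has the earlier label, so E next.
G is the only step now ready → G.
D is the only step now ready → D.
Ready: A and C. A has the earlier label → A.
C needed D and F, now all done → C.

F, B, E, G, D, A, C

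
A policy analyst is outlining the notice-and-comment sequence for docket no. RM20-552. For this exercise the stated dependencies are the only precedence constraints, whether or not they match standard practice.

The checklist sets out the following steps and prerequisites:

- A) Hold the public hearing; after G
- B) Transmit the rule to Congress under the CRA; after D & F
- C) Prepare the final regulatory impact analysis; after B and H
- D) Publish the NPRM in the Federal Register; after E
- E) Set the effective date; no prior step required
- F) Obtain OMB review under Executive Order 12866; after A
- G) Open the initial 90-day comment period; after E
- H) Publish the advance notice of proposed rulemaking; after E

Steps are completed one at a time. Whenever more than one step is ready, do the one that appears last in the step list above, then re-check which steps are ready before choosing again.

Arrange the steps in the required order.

E H G D A F B C

Only E has no prerequisites, so it is first.
Ready: H, G and D. H is listed later → H.
Now G and D have their prerequisites met. G is listed later, so G next.
A now also ready, so the ready set is {D, A}; D is listed later → D.
A needed G, now all done → A.
Next only F has its prerequisites met → F.
B needed F and D, now all done → B.
C needed H and B, now all done → C.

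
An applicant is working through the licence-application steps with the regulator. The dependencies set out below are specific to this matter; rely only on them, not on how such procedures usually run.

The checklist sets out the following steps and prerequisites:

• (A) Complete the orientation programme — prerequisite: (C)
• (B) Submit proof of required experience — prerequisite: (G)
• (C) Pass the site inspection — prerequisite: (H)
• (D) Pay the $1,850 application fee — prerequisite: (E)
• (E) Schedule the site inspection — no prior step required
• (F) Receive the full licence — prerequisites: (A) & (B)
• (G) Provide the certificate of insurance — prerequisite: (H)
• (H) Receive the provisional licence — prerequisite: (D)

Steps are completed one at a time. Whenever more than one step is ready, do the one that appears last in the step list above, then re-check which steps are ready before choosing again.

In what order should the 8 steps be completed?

(E) → (D) → (H) → (G) → (C) → (B) → (A) → (F)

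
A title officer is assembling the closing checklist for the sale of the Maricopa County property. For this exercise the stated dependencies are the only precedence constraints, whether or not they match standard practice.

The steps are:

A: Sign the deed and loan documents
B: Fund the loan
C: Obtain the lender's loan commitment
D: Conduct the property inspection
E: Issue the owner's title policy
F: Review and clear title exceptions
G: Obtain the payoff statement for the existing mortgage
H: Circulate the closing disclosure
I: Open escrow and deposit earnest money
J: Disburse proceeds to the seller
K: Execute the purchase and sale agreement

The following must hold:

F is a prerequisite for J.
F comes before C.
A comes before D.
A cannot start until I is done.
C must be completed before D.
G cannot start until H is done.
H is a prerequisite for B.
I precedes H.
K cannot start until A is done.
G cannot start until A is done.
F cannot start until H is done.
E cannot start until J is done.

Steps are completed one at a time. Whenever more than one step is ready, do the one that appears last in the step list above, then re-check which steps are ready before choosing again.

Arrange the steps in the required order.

I, H, F, J, E, C, B, A, K, G, D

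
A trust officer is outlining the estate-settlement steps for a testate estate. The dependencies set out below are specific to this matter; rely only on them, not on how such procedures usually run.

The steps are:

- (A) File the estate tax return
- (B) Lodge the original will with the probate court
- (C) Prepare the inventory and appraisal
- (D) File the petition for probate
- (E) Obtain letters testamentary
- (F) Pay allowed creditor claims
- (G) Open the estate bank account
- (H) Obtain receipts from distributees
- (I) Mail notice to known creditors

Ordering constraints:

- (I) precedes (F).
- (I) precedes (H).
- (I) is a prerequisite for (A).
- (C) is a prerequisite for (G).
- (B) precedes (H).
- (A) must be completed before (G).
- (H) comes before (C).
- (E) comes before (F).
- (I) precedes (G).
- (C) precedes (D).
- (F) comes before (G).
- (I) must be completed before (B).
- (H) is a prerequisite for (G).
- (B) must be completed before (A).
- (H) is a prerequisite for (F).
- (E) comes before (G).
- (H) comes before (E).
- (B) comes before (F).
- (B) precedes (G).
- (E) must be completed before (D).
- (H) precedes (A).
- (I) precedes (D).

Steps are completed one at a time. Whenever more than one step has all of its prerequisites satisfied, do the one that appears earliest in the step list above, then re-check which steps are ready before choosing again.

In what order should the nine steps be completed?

(I) has no prerequisites → (I) first.
(B) needed (I), now all done → (B).
That leaves (H) as the only ready step → (H).
Ready: (A), (C) and (E). (A) is listed earlier → (A).
Ready: (C) and (E). (C) is listed earlier → (C).
That leaves (E) as the only ready step → (E).
Now (D) and (F) have their prerequisites met. (D) is listed earlier, so (D) next.
Next only (F) has its prerequisites met → (F).
That leaves (G) as the only ready step → (G).

(I), (B), (H), (A), (C), (E), (D), (F), (G)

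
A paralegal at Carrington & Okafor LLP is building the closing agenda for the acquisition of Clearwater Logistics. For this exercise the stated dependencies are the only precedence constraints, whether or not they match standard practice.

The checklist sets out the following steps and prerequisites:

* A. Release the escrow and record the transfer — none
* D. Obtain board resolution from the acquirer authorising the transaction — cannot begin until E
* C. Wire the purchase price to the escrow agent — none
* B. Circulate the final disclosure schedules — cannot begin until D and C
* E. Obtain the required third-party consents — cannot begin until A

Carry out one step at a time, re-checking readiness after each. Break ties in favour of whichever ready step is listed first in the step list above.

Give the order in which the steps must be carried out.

A, C, E, D, B

Nothing is required for A and C. A is listed earlier → A first.
E now also ready, so the ready set is {C, E}; C is listed earlier → C.
E is the only step now ready → E.
D needed E, now all done → D.
That leaves B as the only ready step → B.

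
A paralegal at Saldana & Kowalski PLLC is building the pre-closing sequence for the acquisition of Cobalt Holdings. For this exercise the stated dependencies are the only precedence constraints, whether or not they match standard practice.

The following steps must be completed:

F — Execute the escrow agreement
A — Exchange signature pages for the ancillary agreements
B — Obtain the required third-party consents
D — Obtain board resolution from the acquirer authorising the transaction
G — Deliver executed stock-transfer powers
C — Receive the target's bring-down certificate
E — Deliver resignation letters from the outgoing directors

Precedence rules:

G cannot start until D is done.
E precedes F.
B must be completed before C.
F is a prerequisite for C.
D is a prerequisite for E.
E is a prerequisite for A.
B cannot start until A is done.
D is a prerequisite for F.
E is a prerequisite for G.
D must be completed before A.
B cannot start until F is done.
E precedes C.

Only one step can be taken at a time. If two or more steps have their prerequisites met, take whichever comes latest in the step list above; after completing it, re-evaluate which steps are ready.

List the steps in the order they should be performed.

D → E → G → A → F → B → C

Only D has no prerequisites, so it is first.
That leaves E as the only ready step → E.
Now G, A and F have their prerequisites met. G is listed later, so G next.
Ready: A and F. A is listed later → A.
F is the only step now ready → F.
Next only B has its prerequisites met → B.
Next only C has its prerequisites met → C.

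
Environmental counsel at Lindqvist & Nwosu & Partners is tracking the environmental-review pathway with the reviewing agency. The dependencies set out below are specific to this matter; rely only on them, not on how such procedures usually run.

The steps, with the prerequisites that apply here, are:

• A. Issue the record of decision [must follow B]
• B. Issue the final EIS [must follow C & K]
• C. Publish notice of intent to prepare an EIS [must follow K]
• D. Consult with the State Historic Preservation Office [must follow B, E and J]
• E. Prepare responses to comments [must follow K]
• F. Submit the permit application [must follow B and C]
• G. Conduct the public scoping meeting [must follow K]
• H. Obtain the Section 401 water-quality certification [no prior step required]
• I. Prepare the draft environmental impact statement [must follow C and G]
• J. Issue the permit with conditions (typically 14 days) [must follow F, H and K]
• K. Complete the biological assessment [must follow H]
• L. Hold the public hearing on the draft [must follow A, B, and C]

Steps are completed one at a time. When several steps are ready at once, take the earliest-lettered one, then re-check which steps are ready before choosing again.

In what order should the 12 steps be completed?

H, K, C, B, A, E, F, G, I, J, D, L

H has no prerequisites → H first.
K needed H, now all done → K.
Now C, E and G have their prerequisites met. C has the earlier label, so C next.
Ready: B, E and G. B has the earlier label → B.
A and F now also ready, so the ready set is {A, E, F, G}; A has the earlier label → A.
L now also ready, so the ready set is {E, F, G, L}; E has the earlier label → E.
Now F, G and L have their prerequisites met. F has the earlier label, so F next.
G, J and L are all available; G has the earlier label → G.
I now also ready, so the ready set is {I, J, L}; I has the earlier label → I.
Now J and L have their prerequisites met. J has the earlier label, so J next.
Ready: D and L. D has the earlier label → D.
L needed A, B and C, now all done → L.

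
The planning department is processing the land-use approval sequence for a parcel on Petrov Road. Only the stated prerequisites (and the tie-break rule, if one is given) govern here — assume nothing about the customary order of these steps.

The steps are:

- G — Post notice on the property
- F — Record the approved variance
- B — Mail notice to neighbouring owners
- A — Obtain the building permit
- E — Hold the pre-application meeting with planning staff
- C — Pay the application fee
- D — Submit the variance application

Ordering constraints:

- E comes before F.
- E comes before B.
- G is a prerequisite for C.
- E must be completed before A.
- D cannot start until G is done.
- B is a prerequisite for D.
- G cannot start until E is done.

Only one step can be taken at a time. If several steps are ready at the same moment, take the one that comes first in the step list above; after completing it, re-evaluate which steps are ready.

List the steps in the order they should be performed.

E has no prerequisites → E first.
Now G, F, B and A have their prerequisites met. G is listed earlier, so G next.
C now also ready, so the ready set is {F, B, A, C}; F is listed earlier → F.
Ready: B, A and C. B is listed earlier → B.
A, C and D are all available; A is listed earlier → A.
C and D are both available; C is listed earlier → C.
That leaves D as the only ready step → D.

E → G → F → B → A → C → D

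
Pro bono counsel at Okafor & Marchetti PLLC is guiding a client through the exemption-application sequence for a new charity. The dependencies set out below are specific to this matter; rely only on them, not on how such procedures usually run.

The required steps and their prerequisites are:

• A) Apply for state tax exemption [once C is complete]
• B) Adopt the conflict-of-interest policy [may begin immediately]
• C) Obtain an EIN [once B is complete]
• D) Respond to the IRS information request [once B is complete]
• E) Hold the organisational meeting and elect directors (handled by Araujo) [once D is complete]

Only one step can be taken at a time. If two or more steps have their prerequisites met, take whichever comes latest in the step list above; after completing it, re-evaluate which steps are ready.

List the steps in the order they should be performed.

B is the only step with nothing outstanding, so it goes first.
D and C are both available; D is listed later → D.
E and C are both available; E is listed later → E.
That leaves C as the only ready step → C.
That leaves A as the only ready step → A.

B → D → E → C → A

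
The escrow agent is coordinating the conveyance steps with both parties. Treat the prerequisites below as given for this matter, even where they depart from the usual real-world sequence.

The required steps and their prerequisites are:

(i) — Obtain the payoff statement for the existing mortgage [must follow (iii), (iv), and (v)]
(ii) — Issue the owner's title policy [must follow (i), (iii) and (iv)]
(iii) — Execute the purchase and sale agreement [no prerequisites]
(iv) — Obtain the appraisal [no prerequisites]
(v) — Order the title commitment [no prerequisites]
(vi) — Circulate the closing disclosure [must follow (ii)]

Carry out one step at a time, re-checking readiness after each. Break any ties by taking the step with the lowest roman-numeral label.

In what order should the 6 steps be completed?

(iii), (iv), (v), (i), (ii), (vi)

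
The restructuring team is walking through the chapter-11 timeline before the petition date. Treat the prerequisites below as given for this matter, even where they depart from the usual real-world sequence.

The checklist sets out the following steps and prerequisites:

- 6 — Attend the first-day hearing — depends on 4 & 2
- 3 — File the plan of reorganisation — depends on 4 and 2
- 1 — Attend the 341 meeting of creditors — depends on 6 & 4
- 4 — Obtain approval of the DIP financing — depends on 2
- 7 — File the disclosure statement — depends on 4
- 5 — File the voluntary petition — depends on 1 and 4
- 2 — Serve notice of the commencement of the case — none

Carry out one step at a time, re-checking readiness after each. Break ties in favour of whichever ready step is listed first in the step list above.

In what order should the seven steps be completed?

2 → 4 → 6 → 3 → 1 → 7 → 5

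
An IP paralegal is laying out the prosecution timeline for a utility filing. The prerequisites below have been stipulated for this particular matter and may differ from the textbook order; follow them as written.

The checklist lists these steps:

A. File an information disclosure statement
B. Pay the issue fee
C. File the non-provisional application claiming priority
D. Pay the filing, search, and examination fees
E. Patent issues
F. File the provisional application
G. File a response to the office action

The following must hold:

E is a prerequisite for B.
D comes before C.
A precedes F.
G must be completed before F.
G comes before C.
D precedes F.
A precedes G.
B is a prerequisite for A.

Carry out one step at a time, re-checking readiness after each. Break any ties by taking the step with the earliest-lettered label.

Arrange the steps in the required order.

Nothing is required for D and E. D has the earlier label → D first.
That leaves E as the only ready step → E.
B needed E, now all done → B.
A needed B, now all done → A.
Next only G has its prerequisites met → G.
Now C and F have their prerequisites met. C has the earlier label, so C next.
That leaves F as the only ready step → F.

D E B A G C F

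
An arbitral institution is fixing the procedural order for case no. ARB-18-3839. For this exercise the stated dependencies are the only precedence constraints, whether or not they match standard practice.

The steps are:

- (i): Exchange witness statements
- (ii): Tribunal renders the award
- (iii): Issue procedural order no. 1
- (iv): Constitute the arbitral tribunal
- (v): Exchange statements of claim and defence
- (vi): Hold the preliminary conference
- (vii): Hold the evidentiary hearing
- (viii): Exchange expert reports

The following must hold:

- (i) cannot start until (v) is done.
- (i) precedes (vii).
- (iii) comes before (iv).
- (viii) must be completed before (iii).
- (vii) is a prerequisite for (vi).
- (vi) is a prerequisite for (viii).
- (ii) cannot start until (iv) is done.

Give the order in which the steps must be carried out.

(v) has no prerequisites → (v) first.
(i) needed (v), now all done → (i).
That leaves (vii) as the only ready step → (vii).
(vi) needed (vii), now all done → (vi).
Next only (viii) has its prerequisites met → (viii).
(iii) needed (viii), now all done → (iii).
That leaves (iv) as the only ready step → (iv).
(ii) is the only step now ready → (ii).

(v) (i) (vii) (vi) (viii) (iii) (iv) (ii)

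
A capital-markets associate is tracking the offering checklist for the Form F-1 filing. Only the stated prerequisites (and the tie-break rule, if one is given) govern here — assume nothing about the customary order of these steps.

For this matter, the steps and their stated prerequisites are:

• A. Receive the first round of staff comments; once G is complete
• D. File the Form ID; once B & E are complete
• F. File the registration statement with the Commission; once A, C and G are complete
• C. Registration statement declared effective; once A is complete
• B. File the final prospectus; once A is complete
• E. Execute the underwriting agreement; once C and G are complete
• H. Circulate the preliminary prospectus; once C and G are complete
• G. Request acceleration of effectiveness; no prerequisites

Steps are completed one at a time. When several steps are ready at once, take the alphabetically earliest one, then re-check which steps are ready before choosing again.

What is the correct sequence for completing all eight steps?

G, A, B, C, E, D, F, H

Only G has no prerequisites, so it is first.
A is the only step now ready → A.
Now B and C have their prerequisites met. B has the earlier label, so B next.
C is the only step now ready → C.
Now E, F and H have their prerequisites met. E has the earlier label, so E next.
D, F and H are all available; D has the earlier label → D.
Now F and H have their prerequisites met. F has the earlier label, so F next.
That leaves H as the only ready step → H.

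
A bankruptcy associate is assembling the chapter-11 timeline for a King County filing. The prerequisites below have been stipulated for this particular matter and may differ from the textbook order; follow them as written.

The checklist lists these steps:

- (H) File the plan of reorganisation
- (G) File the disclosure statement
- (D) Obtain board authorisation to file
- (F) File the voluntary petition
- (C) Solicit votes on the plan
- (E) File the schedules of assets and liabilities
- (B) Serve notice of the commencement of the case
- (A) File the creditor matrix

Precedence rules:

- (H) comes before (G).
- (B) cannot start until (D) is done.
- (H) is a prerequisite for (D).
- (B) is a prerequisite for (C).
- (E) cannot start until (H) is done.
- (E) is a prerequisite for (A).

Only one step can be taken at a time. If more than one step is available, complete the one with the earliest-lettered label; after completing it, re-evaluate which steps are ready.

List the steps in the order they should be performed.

(F) and (H) have no prerequisites; (F) has the earlier label, so (F) is first.
Next only (H) has its prerequisites met → (H).
Ready: (D), (E) and (G). (D) has the earlier label → (D).
(B) now also ready, so the ready set is {(B), (E), (G)}; (B) has the earlier label → (B).
Ready: (C), (E) and (G). (C) has the earlier label → (C).
Ready: (E) and (G). (E) has the earlier label → (E).
(A) now also ready, so the ready set is {(A), (G)}; (A) has the earlier label → (A).
(G) needed (H), now all done → (G).

(F), (H), (D), (B), (C), (E), (A), (G)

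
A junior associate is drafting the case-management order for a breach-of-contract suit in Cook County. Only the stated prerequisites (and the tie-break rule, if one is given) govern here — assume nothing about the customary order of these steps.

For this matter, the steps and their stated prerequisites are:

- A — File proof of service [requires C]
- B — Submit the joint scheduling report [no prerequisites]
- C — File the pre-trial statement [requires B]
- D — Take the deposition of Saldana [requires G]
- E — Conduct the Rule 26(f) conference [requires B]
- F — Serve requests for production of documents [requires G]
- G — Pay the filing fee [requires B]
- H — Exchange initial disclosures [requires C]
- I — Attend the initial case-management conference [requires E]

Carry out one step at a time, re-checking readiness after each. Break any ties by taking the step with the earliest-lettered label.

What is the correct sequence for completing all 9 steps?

B C A E G D F H I

Only B has no prerequisites, so it is first.
Ready: C, E and G. C has the earlier label → C.
A and H now also ready, so the ready set is {A, E, G, H}; A has the earlier label → A.
Now E, G and H have their prerequisites met. E has the earlier label, so E next.
Ready: G, H and I. G has the earlier label → G.
D and F now also ready, so the ready set is {D, F, H, I}; D has the earlier label → D.
Ready: F, H and I. F has the earlier label → F.
H and I are both available; H has the earlier label → H.
Next only I has its prerequisites met → I.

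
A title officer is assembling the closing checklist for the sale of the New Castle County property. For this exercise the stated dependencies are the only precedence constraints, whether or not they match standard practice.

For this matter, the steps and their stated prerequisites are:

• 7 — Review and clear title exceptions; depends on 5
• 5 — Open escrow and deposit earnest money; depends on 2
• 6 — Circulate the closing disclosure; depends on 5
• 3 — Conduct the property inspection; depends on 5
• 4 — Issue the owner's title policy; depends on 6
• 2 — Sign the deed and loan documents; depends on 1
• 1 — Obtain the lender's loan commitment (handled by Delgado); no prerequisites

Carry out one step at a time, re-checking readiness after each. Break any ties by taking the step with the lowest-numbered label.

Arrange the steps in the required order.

Only 1 has no prerequisites, so it is first.
2 needed 1, now all done → 2.
That leaves 5 as the only ready step → 5.
Now 3, 6 and 7 have their prerequisites met. 3 has the earlier label, so 3 next.
6 and 7 are both available; 6 has the earlier label → 6.
4 now also ready, so the ready set is {4, 7}; 4 has the earlier label → 4.
That leaves 7 as the only ready step → 7.

1, 2, 5, 3, 6, 4, 7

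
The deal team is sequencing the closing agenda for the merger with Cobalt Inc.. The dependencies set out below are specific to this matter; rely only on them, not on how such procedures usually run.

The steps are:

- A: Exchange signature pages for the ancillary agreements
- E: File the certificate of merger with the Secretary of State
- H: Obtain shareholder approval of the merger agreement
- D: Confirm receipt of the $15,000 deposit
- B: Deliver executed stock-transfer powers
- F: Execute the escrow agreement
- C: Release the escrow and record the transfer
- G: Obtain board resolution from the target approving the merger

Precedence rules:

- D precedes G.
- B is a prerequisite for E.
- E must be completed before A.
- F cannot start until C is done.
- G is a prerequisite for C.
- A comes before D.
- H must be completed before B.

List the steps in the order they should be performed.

H B E A D G C F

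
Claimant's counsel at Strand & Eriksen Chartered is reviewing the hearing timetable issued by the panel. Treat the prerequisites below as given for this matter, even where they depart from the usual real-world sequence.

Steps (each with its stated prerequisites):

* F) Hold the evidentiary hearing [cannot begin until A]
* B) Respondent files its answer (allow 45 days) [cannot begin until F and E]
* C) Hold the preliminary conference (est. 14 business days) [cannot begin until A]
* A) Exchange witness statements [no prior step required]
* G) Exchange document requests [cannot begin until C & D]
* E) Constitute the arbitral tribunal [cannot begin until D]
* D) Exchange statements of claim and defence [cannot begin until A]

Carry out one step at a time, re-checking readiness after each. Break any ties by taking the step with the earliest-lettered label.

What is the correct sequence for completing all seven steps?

Only A has no prerequisites, so it is first.
Ready: C, D and F. C has the earlier label → C.
Ready: D and F. D has the earlier label → D.
E and G now also ready, so the ready set is {E, F, G}; E has the earlier label → E.
Ready: F and G. F has the earlier label → F.
B now also ready, so the ready set is {B, G}; B has the earlier label → B.
G is the only step now ready → G.

A, C, D, E, F, B, G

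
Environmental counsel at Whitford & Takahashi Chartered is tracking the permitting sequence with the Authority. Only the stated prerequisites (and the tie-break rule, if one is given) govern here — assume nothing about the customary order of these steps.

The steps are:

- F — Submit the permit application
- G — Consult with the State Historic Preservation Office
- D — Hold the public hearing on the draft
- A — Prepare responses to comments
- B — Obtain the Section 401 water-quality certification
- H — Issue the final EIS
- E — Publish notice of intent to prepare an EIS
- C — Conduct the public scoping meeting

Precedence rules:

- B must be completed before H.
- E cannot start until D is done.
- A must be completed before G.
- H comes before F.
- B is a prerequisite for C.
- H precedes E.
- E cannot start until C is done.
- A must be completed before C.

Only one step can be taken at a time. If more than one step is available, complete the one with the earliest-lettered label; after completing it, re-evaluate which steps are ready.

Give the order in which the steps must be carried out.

A → B → C → D → G → H → E → F

A, B and D have no prerequisites; A has the earlier label, so A is first.
Ready: B, D and G. B has the earlier label → B.
Now C, D, G and H have their prerequisites met. C has the earlier label, so C next.
Ready: D, G and H. D has the earlier label → D.
G and H are both available; G has the earlier label → G.
H needed B, now all done → H.
Ready: E and F. E has the earlier label → E.
F needed H, now all done → F.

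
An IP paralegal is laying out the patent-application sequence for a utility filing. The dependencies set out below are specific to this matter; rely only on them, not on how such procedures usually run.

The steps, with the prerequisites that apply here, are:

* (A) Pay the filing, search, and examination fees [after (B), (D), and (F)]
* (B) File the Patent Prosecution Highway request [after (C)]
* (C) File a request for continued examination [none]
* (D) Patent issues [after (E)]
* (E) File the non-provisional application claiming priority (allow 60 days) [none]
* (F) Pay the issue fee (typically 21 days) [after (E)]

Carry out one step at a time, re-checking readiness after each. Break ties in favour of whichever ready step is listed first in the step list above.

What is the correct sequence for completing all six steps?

(C) → (B) → (E) → (D) → (F) → (A)

(C) and (E) have no prerequisites; (C) is listed earlier, so (C) is first.
(B) now also ready, so the ready set is {(B), (E)}; (B) is listed earlier → (B).
Next only (E) has its prerequisites met → (E).
Ready: (D) and (F). (D) is listed earlier → (D).
(F) needed (E), now all done → (F).
(A) needed (B), (D) and (F), now all done → (A).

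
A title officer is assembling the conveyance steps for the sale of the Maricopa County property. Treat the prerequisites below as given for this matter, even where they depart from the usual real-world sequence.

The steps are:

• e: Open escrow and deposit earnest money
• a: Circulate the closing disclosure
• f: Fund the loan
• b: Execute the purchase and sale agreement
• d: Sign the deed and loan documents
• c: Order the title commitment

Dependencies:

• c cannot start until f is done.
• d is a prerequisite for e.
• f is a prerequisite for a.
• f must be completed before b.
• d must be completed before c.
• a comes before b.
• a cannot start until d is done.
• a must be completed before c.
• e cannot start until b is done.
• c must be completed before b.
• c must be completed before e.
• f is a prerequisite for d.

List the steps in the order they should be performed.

f, d, a, c, b, e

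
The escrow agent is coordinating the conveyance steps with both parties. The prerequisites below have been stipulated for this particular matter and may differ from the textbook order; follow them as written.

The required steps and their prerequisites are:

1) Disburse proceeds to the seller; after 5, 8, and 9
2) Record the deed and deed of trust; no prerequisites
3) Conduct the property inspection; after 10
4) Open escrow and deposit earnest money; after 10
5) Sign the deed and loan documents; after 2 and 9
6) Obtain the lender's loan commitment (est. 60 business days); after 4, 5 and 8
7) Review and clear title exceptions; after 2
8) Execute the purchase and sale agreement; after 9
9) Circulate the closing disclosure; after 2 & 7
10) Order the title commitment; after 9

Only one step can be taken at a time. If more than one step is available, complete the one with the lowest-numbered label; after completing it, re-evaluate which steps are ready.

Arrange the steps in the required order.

2 is the only step with nothing outstanding, so it goes first.
Next only 7 has its prerequisites met → 7.
9 needed 2 and 7, now all done → 9.
Ready: 5, 8 and 10. 5 has the earlier label → 5.
Now 8 and 10 have their prerequisites met. 8 has the earlier label, so 8 next.
Ready: 1 and 10. 1 has the earlier label → 1.
10 needed 9, now all done → 10.
3 and 4 are both available; 3 has the earlier label → 3.
4 needed 10, now all done → 4.
That leaves 6 as the only ready step → 6.

2, 7, 9, 5, 8, 1, 10, 3, 4, 6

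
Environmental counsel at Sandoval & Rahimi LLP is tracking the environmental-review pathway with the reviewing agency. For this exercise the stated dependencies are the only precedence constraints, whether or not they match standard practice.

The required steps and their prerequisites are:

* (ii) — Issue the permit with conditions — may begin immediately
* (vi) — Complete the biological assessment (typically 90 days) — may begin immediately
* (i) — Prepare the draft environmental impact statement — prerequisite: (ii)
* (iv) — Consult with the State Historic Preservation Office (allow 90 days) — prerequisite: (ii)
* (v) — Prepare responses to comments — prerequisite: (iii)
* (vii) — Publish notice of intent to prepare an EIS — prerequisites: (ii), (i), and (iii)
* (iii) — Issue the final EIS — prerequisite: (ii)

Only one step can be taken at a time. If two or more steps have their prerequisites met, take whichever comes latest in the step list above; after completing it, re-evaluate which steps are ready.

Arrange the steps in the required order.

Nothing is required for (vi) and (ii). (vi) is listed later → (vi) first.
That leaves (ii) as the only ready step → (ii).
Now (iii), (iv) and (i) have their prerequisites met. (iii) is listed later, so (iii) next.
(v) now also ready, so the ready set is {(v), (iv), (i)}; (v) is listed later → (v).
Now (iv) and (i) have their prerequisites met. (iv) is listed later, so (iv) next.
(i) needed (ii), now all done → (i).
(vii) is the only step now ready → (vii).

(vi) (ii) (iii) (v) (iv) (i) (vii)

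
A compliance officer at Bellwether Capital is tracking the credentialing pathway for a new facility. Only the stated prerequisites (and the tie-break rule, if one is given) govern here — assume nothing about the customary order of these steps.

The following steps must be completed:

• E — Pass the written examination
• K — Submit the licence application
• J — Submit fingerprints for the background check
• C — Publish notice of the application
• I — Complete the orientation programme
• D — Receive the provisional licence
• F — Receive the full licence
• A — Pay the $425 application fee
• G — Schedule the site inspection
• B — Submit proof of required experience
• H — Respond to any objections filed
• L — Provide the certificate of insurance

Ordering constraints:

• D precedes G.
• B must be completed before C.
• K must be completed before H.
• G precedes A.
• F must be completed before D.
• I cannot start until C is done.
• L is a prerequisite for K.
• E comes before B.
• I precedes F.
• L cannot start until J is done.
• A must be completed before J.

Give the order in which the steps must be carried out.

Only E has no prerequisites, so it is first.
B needed E, now all done → B.
That leaves C as the only ready step → C.
I needed C, now all done → I.
F needed I, now all done → F.
D needed F, now all done → D.
That leaves G as the only ready step → G.
A needed G, now all done → A.
J is the only step now ready → J.
That leaves L as the only ready step → L.
K needed L, now all done → K.
Next only H has its prerequisites met → H.

E, B, C, I, F, D, G, A, J, L, K, H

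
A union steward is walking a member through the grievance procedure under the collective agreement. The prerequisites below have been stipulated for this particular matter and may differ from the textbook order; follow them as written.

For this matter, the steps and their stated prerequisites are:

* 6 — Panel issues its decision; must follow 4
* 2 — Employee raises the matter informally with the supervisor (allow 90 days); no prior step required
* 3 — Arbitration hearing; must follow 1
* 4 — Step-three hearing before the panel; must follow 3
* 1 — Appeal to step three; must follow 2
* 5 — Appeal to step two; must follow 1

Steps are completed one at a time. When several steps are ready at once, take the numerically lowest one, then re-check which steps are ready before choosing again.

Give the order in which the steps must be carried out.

2 has no prerequisites → 2 first.
1 is the only step now ready → 1.
Now 3 and 5 have their prerequisites met. 3 has the earlier label, so 3 next.
4 now also ready, so the ready set is {4, 5}; 4 has the earlier label → 4.
Ready: 5 and 6. 5 has the earlier label → 5.
6 needed 4, now all done → 6.

2, 1, 3, 4, 5, 6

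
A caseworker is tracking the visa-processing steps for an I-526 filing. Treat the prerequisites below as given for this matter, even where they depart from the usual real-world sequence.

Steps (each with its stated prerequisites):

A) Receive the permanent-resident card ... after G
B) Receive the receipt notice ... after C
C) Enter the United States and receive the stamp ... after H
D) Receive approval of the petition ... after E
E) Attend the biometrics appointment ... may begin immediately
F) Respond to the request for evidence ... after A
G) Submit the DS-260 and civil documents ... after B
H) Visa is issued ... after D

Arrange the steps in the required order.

E D H C B G A F

E has no prerequisites → E first.
That leaves D as the only ready step → D.
H needed D, now all done → H.
C needed H, now all done → C.
Next only B has its prerequisites met → B.
G needed B, now all done → G.
That leaves A as the only ready step → A.
That leaves F as the only ready step → F.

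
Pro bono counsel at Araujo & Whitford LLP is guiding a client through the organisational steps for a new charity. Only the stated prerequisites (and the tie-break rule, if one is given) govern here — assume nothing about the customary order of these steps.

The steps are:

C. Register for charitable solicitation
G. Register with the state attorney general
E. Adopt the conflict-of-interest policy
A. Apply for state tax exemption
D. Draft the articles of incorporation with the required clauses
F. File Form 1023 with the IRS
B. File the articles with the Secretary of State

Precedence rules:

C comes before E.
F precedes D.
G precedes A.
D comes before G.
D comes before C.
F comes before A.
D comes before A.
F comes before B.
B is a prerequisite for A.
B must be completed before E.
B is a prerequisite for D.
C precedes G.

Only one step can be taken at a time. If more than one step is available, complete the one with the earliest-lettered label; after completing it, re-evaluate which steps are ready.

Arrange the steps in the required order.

F → B → D → C → E → G → A

F is the only step with nothing outstanding, so it goes first.
B needed F, now all done → B.
D needed B and F, now all done → D.
That leaves C as the only ready step → C.
Now E and G have their prerequisites met. E has the earlier label, so E next.
That leaves G as the only ready step → G.
A is the only step now ready → A.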